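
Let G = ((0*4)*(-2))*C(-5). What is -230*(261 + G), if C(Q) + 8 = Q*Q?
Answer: -60030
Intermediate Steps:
C(Q) = -8 + Q**2 (C(Q) = -8 + Q*Q = -8 + Q**2)
G = 0 (G = ((0*4)*(-2))*(-8 + (-5)**2) = (0*(-2))*(-8 + 25) = 0*17 = 0)
-230*(261 + G) = -230*(261 + 0) = -230*261 = -60030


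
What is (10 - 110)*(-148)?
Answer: 14800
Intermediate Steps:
(10 - 110)*(-148) = -100*(-148) = 14800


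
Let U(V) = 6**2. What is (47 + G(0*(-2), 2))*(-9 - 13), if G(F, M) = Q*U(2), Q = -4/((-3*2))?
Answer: -1562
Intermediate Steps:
U(V) = 36
Q = 2/3 (Q = -4/(-6) = -4*(-1/6) = 2/3 ≈ 0.66667)
G(F, M) = 24 (G(F, M) = (2/3)*36 = 24)
(47 + G(0*(-2), 2))*(-9 - 13) = (47 + 24)*(-9 - 13) = 71*(-22) = -1562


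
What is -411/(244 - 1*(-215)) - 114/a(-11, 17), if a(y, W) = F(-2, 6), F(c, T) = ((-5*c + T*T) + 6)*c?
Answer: 1597/7956 ≈ 0.20073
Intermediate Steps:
F(c, T) = c*(6 + T² - 5*c) (F(c, T) = ((-5*c + T²) + 6)*c = ((T² - 5*c) + 6)*c = (6 + T² - 5*c)*c = c*(6 + T² - 5*c))
a(y, W) = -104 (a(y, W) = -2*(6 + 6² - 5*(-2)) = -2*(6 + 36 + 10) = -2*52 = -104)
-411/(244 - 1*(-215)) - 114/a(-11, 17) = -411/(244 - 1*(-215)) - 114/(-104) = -411/(244 + 215) - 114*(-1/104) = -411/459 + 57/52 = -411*1/459 + 57/52 = -137/153 + 57/52 = 1597/7956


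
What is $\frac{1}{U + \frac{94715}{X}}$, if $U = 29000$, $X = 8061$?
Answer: $\frac{8061}{233863715} \approx 3.4469 \cdot 10^{-5}$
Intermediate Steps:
$\frac{1}{U + \frac{94715}{X}} = \frac{1}{29000 + \frac{94715}{8061}} = \frac{1}{\frac{233863715}{8061}} = \frac{8061}{233863715}$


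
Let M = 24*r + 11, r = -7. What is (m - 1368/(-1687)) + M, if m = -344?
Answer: -843819/1687 ≈ -500.19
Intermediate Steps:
M = -157 (M = 24*(-7) + 11 = -168 + 11 = -157)
(m - 1368/(-1687)) + M = (-344 - 1368/(-1687)) - 157 = (-344 - 1368*(-1/1687)) - 157 = (-344 + 1368/1687) - 157 = -578960/1687 - 157 = -843819/1687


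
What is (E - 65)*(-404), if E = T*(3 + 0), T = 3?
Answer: 22624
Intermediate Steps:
E = 9 (E = 3*(3 + 0) = 3*3 = 9)
(E - 65)*(-404) = (9 - 65)*(-404) = -56*(-404) = 22624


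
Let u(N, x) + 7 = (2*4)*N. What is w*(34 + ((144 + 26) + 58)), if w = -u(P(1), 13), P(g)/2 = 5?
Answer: -19126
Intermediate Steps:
P(g) = 10 (P(g) = 2*5 = 10)
u(N, x) = -7 + 8*N (u(N, x) = -7 + (2*4)*N = -7 + 8*N)
w = -73 (w = -(-7 + 8*10) = -(-7 + 80) = -1*73 = -73)
w*(34 + ((144 + 26) + 58)) = -73*(34 + ((144 + 26) + 58)) = -73*(34 + (170 + 58)) = -73*(34 + 228) = -73*262 = -19126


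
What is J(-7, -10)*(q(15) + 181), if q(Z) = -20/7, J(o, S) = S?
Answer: -12470/7 ≈ -1781.4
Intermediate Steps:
q(Z) = -20/7 (q(Z) = -20*⅐ = -20/7)
J(-7, -10)*(q(15) + 181) = -10*(-20/7 + 181) = -10*1247/7 = -12470/7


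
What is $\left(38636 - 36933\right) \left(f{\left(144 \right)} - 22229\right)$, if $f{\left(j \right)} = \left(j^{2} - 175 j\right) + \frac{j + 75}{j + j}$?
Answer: $- \frac{4363860865}{96} \approx -4.5457 \cdot 10^{7}$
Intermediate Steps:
$f{\left(j \right)} = j^{2} - 175 j + \frac{75 + j}{2 j}$ ($f{\left(j \right)} = \left(j^{2} - 175 j\right) + \frac{75 + j}{2 j} = j^{2} - 175 j + \frac{75 + j}{2 j}$)
$\left(38636 - 36933\right) \left(f{\left(144 \right)} - 22229\right) = \left(38636 - 36933\right) \left(\left(\frac{1}{2} + 144^{2} - 25200 + \frac{75}{2 \cdot 144}\right) - 22229\right) = 1703 \left(\left(\frac{1}{2} + 20736 - 25200 + \frac{75}{2} \cdot \frac{1}{144}\right) - 22229\right) = 1703 \left(\left(\frac{1}{2} + 20736 - 25200 + \frac{25}{96}\right) - 22229\right) = 1703 \left(- \frac{428471}{96} - 22229\right) = 1703 \left(- \frac{2562455}{96}\right) = - \frac{4363860865}{96}$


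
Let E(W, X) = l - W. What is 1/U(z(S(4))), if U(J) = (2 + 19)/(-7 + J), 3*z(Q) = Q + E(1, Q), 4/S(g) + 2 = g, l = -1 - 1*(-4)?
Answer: -17/63 ≈ -0.26984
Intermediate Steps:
l = 3 (l = -1 + 4 = 3)
S(g) = 4/(-2 + g)
E(W, X) = 3 - W
z(Q) = 2/3 + Q/3 (z(Q) = (Q + (3 - 1*1))/3 = (Q + (3 - 1))/3 = (Q + 2)/3 = (2 + Q)/3 = 2/3 + Q/3)
U(J) = 21/(-7 + J)
1/U(z(S(4))) = 1/(21/(-7 + (2/3 + (4/(-2 + 4))/3))) = 1/(21/(-7 + (2/3 + (4/2)/3))) = 1/(21/(-7 + (2/3 + (4*(1/2))/3))) = 1/(21/(-7 + (2/3 + (1/3)*2))) = 1/(21/(-7 + (2/3 + 2/3))) = 1/(21/(-7 + 4/3)) = 1/(21/(-17/3)) = 1/(21*(-3/17)) = 1/(-63/17) = -17/63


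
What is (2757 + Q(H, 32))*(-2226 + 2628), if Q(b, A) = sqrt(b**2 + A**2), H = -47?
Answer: 1108314 + 402*sqrt(3233) ≈ 1.1312e+6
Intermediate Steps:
Q(b, A) = sqrt(A**2 + b**2)
(2757 + Q(H, 32))*(-2226 + 2628) = (2757 + sqrt(32**2 + (-47)**2))*(-2226 + 2628) = (2757 + sqrt(1024 + 2209))*402 = (2757 + sqrt(3233))*402 = 1108314 + 402*sqrt(3233)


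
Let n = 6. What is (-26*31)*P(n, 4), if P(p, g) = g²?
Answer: -12896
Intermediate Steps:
(-26*31)*P(n, 4) = -26*31*4² = -806*16 = -12896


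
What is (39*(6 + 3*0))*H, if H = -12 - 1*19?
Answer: -7254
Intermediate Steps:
H = -31 (H = -12 - 19 = -31)
(39*(6 + 3*0))*H = (39*(6 + 3*0))*(-31) = (39*(6 + 0))*(-31) = (39*6)*(-31) = 234*(-31) = -7254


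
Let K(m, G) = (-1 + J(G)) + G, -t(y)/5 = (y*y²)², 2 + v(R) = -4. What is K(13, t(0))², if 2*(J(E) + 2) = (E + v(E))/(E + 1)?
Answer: 36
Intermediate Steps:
v(R) = -6 (v(R) = -2 - 4 = -6)
t(y) = -5*y⁶
J(E) = -2 + (-6 + E)/(2*(1 + E)) (J(E) = -2 + ((E - 6)/(E + 1))/2 = -2 + ((-6 + E)/(1 + E))/2 = -2 + (-6 + E)/(2*(1 + E)))
K(m, G) = -1 + G + (-10 - 3*G)/(2*(1 + G)) (K(m, G) = (-1 + (-10 - 3*G)/(2*(1 + G))) + G = -1 + G + (-10 - 3*G)/(2*(1 + G)))
K(13, t(0))² = ((-6 + (-5*0⁶)² - (-15)*0⁶/2)/(1 - 5*0⁶))² = ((-6 + (-5*0)² - (-15)*0/2)/(1 - 5*0))² = ((-6 + 0² - 3/2*0)/(1 + 0))² = ((-6 + 0 + 0)/1)² = (1*(-6))² = (-6)² = 36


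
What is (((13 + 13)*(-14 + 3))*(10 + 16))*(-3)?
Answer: 22308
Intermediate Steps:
(((13 + 13)*(-14 + 3))*(10 + 16))*(-3) = ((26*(-11))*26)*(-3) = -286*26*(-3) = -7436*(-3) = 22308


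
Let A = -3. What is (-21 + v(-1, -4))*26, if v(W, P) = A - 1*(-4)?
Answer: -520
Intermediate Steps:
v(W, P) = 1 (v(W, P) = -3 - 1*(-4) = -3 + 4 = 1)
(-21 + v(-1, -4))*26 = (-21 + 1)*26 = -20*26 = -520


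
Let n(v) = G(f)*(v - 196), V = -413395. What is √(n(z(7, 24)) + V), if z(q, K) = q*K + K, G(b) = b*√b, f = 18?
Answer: √(-413395 - 216*√2) ≈ 643.2*I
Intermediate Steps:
G(b) = b^(3/2)
z(q, K) = K + K*q (z(q, K) = K*q + K = K + K*q)
n(v) = 54*√2*(-196 + v) (n(v) = 18^(3/2)*(v - 196) = (54*√2)*(-196 + v) = 54*√2*(-196 + v))
√(n(z(7, 24)) + V) = √(54*√2*(-196 + 24*(1 + 7)) - 413395) = √(54*√2*(-196 + 24*8) - 413395) = √(54*√2*(-196 + 192) - 413395) = √(54*√2*(-4) - 413395) = √(-216*√2 - 413395) = √(-413395 - 216*√2)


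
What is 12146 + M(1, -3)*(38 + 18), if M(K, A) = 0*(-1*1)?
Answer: 12146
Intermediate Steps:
M(K, A) = 0 (M(K, A) = 0*(-1) = 0)
12146 + M(1, -3)*(38 + 18) = 12146 + 0*(38 + 18) = 12146 + 0*56 = 12146 + 0 = 12146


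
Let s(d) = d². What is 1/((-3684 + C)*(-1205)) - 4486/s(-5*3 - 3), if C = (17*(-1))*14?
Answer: -2650110067/191403405 ≈ -13.846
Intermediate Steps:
C = -238 (C = -17*14 = -238)
1/((-3684 + C)*(-1205)) - 4486/s(-5*3 - 3) = 1/(-3684 - 238*(-1205)) - 4486/(-5*3 - 3)² = -1/1205/(-3922) - 4486/(-15 - 3)² = -1/3922*(-1/1205) - 4486/((-18)²) = 1/4726010 - 4486/324 = 1/4726010 - 4486*1/324 = 1/4726010 - 2243/162 = -2650110067/191403405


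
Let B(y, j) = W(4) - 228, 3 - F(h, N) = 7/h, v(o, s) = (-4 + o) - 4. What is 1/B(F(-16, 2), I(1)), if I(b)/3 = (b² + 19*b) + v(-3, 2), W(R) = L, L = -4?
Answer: -1/232 ≈ -0.0043103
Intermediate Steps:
v(o, s) = -8 + o
W(R) = -4
I(b) = -33 + 3*b² + 57*b (I(b) = 3*((b² + 19*b) + (-8 - 3)) = 3*((b² + 19*b) - 11) = 3*(-11 + b² + 19*b) = -33 + 3*b² + 57*b)
F(h, N) = 3 - 7/h
B(y, j) = -232 (B(y, j) = -4 - 228 = -232)
1/B(F(-16, 2), I(1)) = 1/(-232) = -1/232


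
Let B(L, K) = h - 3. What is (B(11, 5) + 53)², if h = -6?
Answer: 1936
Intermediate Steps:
B(L, K) = -9 (B(L, K) = -6 - 3 = -9)
(B(11, 5) + 53)² = (-9 + 53)² = 44² = 1936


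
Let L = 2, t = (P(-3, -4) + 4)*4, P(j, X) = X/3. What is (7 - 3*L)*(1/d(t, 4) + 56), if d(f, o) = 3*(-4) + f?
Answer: 221/4 ≈ 55.250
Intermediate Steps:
P(j, X) = X/3 (P(j, X) = X*(1/3) = X/3)
t = 32/3 (t = ((1/3)*(-4) + 4)*4 = (-4/3 + 4)*4 = (8/3)*4 = 32/3 ≈ 10.667)
d(f, o) = -12 + f
(7 - 3*L)*(1/d(t, 4) + 56) = (7 - 3*2)*(1/(-12 + 32/3) + 56) = (7 - 6)*(1/(-4/3) + 56) = 1*(-3/4 + 56) = 1*(221/4) = 221/4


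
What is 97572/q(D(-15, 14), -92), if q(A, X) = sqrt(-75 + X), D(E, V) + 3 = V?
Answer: -97572*I*sqrt(167)/167 ≈ -7550.4*I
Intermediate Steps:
D(E, V) = -3 + V
97572/q(D(-15, 14), -92) = 97572/(sqrt(-75 - 92)) = 97572/(sqrt(-167)) = 97572/((I*sqrt(167))) = 97572*(-I*sqrt(167)/167) = -97572*I*sqrt(167)/167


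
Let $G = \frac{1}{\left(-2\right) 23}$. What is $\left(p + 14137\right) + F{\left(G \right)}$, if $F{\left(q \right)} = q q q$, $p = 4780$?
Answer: $\frac{1841305111}{97336} \approx 18917.0$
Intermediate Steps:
$G = - \frac{1}{46}$ ($G = \frac{1}{-46} = - \frac{1}{46} \approx -0.021739$)
$F{\left(q \right)} = q^{3}$ ($F{\left(q \right)} = q^{2} q = q^{3}$)
$\left(p + 14137\right) + F{\left(G \right)} = \left(4780 + 14137\right) + \left(- \frac{1}{46}\right)^{3} = 18917 - \frac{1}{97336} = \frac{1841305111}{97336}$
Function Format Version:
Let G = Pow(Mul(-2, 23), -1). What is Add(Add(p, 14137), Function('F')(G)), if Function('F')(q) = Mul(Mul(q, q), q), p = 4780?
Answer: Rational(1841305111, 97336) ≈ 18917.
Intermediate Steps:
G = Rational(-1, 46) (G = Pow(-46, -1) = Rational(-1, 46) ≈ -0.021739)
Function('F')(q) = Pow(q, 3) (Function('F')(q) = Mul(Pow(q, 2), q) = Pow(q, 3))
Add(Add(p, 14137), Function('F')(G)) = Add(Add(4780, 14137), Pow(Rational(-1, 46), 3)) = Add(18917, Rational(-1, 97336)) = Rational(1841305111, 97336)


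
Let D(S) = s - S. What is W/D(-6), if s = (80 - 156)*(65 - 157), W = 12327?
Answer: 12327/6998 ≈ 1.7615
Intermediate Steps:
s = 6992 (s = -76*(-92) = 6992)
D(S) = 6992 - S
W/D(-6) = 12327/(6992 - 1*(-6)) = 12327/(6992 + 6) = 12327/6998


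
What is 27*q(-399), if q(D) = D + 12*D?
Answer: -140049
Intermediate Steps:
q(D) = 13*D
27*q(-399) = 27*(13*(-399)) = 27*(-5187) = -140049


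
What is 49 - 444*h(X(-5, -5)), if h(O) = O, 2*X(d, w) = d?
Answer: 1159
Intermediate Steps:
X(d, w) = d/2
49 - 444*h(X(-5, -5)) = 49 - 222*(-5) = 49 - 444*(-5/2) = 49 + 1110 = 1159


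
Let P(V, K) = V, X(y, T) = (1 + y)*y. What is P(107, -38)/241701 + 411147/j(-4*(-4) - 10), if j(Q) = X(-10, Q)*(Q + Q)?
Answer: 1226848847/3222680 ≈ 380.69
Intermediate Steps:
X(y, T) = y*(1 + y)
j(Q) = 180*Q (j(Q) = (-10*(1 - 10))*(Q + Q) = (-10*(-9))*(2*Q) = 90*(2*Q) = 180*Q)
P(107, -38)/241701 + 411147/j(-4*(-4) - 10) = 107/241701 + 411147/((180*(-4*(-4) - 10))) = 107*(1/241701) + 411147/((180*(16 - 10))) = 107/241701 + 411147/((180*6)) = 107/241701 + 411147/1080 = 107/241701 + 411147*(1/1080) = 107/241701 + 45683/120 = 1226848847/3222680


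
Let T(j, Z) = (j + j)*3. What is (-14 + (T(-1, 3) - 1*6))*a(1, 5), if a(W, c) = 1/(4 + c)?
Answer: -26/9 ≈ -2.8889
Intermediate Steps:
T(j, Z) = 6*j (T(j, Z) = (2*j)*3 = 6*j)
(-14 + (T(-1, 3) - 1*6))*a(1, 5) = (-14 + (6*(-1) - 1*6))/(4 + 5) = (-14 + (-6 - 6))/9 = (-14 - 12)*(1/9) = -26*1/9 = -26/9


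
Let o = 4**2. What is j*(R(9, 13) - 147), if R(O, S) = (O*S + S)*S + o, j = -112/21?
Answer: -24944/3 ≈ -8314.7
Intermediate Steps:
o = 16
j = -16/3 (j = -112*1/21 = -16/3 ≈ -5.3333)
R(O, S) = 16 + S*(S + O*S) (R(O, S) = (O*S + S)*S + 16 = (S + O*S)*S + 16 = S*(S + O*S) + 16 = 16 + S*(S + O*S))
j*(R(9, 13) - 147) = -16*((16 + 13**2 + 9*13**2) - 147)/3 = -16*((16 + 169 + 9*169) - 147)/3 = -16*((16 + 169 + 1521) - 147)/3 = -16*(1706 - 147)/3 = -16/3*1559 = -24944/3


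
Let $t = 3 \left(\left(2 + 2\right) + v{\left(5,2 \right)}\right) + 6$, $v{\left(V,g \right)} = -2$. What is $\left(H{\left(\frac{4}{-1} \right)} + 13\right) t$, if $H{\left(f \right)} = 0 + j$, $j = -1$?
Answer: $144$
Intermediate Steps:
$H{\left(f \right)} = -1$ ($H{\left(f \right)} = 0 - 1 = -1$)
$t = 12$ ($t = 3 \left(\left(2 + 2\right) - 2\right) + 6 = 3 \left(4 - 2\right) + 6 = 3 \cdot 2 + 6 = 6 + 6 = 12$)
$\left(H{\left(\frac{4}{-1} \right)} + 13\right) t = \left(-1 + 13\right) 12 = 12 \cdot 12 = 144$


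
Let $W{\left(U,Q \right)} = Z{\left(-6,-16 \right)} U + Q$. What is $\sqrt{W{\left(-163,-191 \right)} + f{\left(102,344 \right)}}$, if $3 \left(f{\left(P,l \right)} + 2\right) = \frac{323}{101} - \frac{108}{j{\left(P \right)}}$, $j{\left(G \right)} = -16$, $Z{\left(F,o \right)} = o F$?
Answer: $\frac{i \sqrt{5816167719}}{606} \approx 125.85 i$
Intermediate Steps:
$Z{\left(F,o \right)} = F o$
$W{\left(U,Q \right)} = Q + 96 U$ ($W{\left(U,Q \right)} = \left(-6\right) \left(-16\right) U + Q = 96 U + Q = Q + 96 U$)
$f{\left(P,l \right)} = \frac{1595}{1212}$ ($f{\left(P,l \right)} = -2 + \frac{\frac{323}{101} - \frac{108}{-16}}{3} = -2 + \frac{323 \cdot \frac{1}{101} - - \frac{27}{4}}{3} = -2 + \frac{\frac{323}{101} + \frac{27}{4}}{3} = -2 + \frac{1}{3} \cdot \frac{4019}{404} = -2 + \frac{4019}{1212} = \frac{1595}{1212}$)
$\sqrt{W{\left(-163,-191 \right)} + f{\left(102,344 \right)}} = \sqrt{\left(-191 + 96 \left(-163\right)\right) + \frac{1595}{1212}} = \sqrt{\left(-191 - 15648\right) + \frac{1595}{1212}} = \sqrt{-15839 + \frac{1595}{1212}} = \sqrt{- \frac{19195273}{1212}} = \frac{i \sqrt{5816167719}}{606}$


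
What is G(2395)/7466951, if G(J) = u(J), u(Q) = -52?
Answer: -52/7466951 ≈ -6.9640e-6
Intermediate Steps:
G(J) = -52
G(2395)/7466951 = -52/7466951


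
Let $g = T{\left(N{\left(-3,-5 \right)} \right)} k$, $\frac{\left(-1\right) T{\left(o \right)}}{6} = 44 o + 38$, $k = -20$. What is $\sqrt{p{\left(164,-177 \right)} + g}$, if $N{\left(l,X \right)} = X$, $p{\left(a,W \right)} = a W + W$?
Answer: $i \sqrt{51045} \approx 225.93 i$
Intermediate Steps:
$p{\left(a,W \right)} = W + W a$ ($p{\left(a,W \right)} = W a + W = W + W a$)
$T{\left(o \right)} = -228 - 264 o$ ($T{\left(o \right)} = - 6 \left(44 o + 38\right) = - 6 \left(38 + 44 o\right) = -228 - 264 o$)
$g = -21840$ ($g = \left(-228 - -1320\right) \left(-20\right) = \left(-228 + 1320\right) \left(-20\right) = 1092 \left(-20\right) = -21840$)
$\sqrt{p{\left(164,-177 \right)} + g} = \sqrt{- 177 \left(1 + 164\right) - 21840} = \sqrt{\left(-177\right) 165 - 21840} = \sqrt{-29205 - 21840} = \sqrt{-51045} = i \sqrt{51045}$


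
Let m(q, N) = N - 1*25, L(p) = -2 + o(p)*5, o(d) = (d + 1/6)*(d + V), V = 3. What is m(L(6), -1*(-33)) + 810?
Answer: 818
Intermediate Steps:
o(d) = (3 + d)*(1/6 + d) (o(d) = (d + 1/6)*(d + 3) = (d + 1*(1/6))*(3 + d) = (d + 1/6)*(3 + d) = (1/6 + d)*(3 + d) = (3 + d)*(1/6 + d))
L(p) = 1/2 + 5*p**2 + 95*p/6 (L(p) = -2 + (1/2 + p**2 + 19*p/6)*5 = -2 + (5/2 + 5*p**2 + 95*p/6) = 1/2 + 5*p**2 + 95*p/6)
m(q, N) = -25 + N (m(q, N) = N - 25 = -25 + N)
m(L(6), -1*(-33)) + 810 = (-25 - 1*(-33)) + 810 = (-25 + 33) + 810 = 8 + 810 = 818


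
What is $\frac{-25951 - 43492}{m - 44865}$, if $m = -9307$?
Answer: $\frac{69443}{54172} \approx 1.2819$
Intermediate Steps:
$\frac{-25951 - 43492}{m - 44865} = \frac{-25951 - 43492}{-9307 - 44865} = - \frac{69443}{-54172} = \left(-69443\right) \left(- \frac{1}{54172}\right) = \frac{69443}{54172}$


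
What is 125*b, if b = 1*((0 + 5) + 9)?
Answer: 1750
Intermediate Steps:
b = 14 (b = 1*(5 + 9) = 1*14 = 14)
125*b = 125*14 = 1750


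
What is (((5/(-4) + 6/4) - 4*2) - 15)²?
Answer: 8281/16 ≈ 517.56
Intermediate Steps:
(((5/(-4) + 6/4) - 4*2) - 15)² = (((5*(-¼) + 6*(¼)) - 8) - 15)² = (((-5/4 + 3/2) - 8) - 15)² = ((¼ - 8) - 15)² = (-31/4 - 15)² = (-91/4)² = 8281/16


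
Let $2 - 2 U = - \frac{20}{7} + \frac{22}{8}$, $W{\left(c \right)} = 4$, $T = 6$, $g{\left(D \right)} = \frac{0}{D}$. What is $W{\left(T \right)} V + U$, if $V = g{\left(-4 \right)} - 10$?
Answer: $- \frac{2181}{56} \approx -38.946$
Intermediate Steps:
$g{\left(D \right)} = 0$
$V = -10$ ($V = 0 - 10 = -10$)
$U = \frac{59}{56}$ ($U = 1 - \frac{- \frac{20}{7} + \frac{22}{8}}{2} = 1 - \frac{\left(-20\right) \frac{1}{7} + 22 \cdot \frac{1}{8}}{2} = 1 - \frac{- \frac{20}{7} + \frac{11}{4}}{2} = 1 - - \frac{3}{56} = 1 + \frac{3}{56} = \frac{59}{56} \approx 1.0536$)
$W{\left(T \right)} V + U = 4 \left(-10\right) + \frac{59}{56} = -40 + \frac{59}{56} = - \frac{2181}{56}$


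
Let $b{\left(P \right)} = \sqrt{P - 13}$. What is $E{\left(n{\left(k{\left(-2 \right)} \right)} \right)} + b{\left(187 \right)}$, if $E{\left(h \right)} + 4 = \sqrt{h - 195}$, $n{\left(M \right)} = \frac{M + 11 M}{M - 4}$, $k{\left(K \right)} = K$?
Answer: $-4 + \sqrt{174} + i \sqrt{191} \approx 9.1909 + 13.82 i$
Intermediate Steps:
$b{\left(P \right)} = \sqrt{-13 + P}$
$n{\left(M \right)} = \frac{12 M}{-4 + M}$
$E{\left(h \right)} = -4 + \sqrt{-195 + h}$ ($E{\left(h \right)} = -4 + \sqrt{h - 195} = -4 + \sqrt{-195 + h}$)
$E{\left(n{\left(k{\left(-2 \right)} \right)} \right)} + b{\left(187 \right)} = \left(-4 + \sqrt{-195 + 12 \left(-2\right) \frac{1}{-4 - 2}}\right) + \sqrt{-13 + 187} = \left(-4 + \sqrt{-195 + 12 \left(-2\right) \frac{1}{-6}}\right) + \sqrt{174} = \left(-4 + \sqrt{-195 + 12 \left(-2\right) \left(- \frac{1}{6}\right)}\right) + \sqrt{174} = \left(-4 + \sqrt{-195 + 4}\right) + \sqrt{174} = \left(-4 + \sqrt{-191}\right) + \sqrt{174} = \left(-4 + i \sqrt{191}\right) + \sqrt{174} = -4 + \sqrt{174} + i \sqrt{191}$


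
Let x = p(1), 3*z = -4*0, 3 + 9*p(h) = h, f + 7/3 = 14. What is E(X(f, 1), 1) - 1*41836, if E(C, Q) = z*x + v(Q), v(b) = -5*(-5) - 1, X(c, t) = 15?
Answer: -41812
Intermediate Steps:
f = 35/3 (f = -7/3 + 14 = 35/3 ≈ 11.667)
p(h) = -⅓ + h/9
z = 0 (z = (-4*0)/3 = (⅓)*0 = 0)
v(b) = 24 (v(b) = 25 - 1 = 24)
x = -2/9 (x = -⅓ + (⅑)*1 = -⅓ + ⅑ = -2/9 ≈ -0.22222)
E(C, Q) = 24 (E(C, Q) = 0*(-2/9) + 24 = 0 + 24 = 24)
E(X(f, 1), 1) - 1*41836 = 24 - 1*41836 = 24 - 41836 = -41812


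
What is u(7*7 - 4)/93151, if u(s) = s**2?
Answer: 2025/93151 ≈ 0.021739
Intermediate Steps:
u(7*7 - 4)/93151 = (7*7 - 4)**2/93151 = (49 - 4)**2*(1/93151) = 45**2*(1/93151) = 2025*(1/93151) = 2025/93151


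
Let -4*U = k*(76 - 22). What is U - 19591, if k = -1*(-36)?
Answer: -20077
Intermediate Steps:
k = 36
U = -486 (U = -9*(76 - 22) = -9*54 = -¼*1944 = -486)
U - 19591 = -486 - 19591 = -20077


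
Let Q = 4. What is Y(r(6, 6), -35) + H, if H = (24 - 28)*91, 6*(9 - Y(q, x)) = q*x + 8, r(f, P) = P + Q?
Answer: -298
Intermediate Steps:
r(f, P) = 4 + P (r(f, P) = P + 4 = 4 + P)
Y(q, x) = 23/3 - q*x/6 (Y(q, x) = 9 - (q*x + 8)/6 = 9 - (8 + q*x)/6 = 9 + (-4/3 - q*x/6) = 23/3 - q*x/6)
H = -364 (H = -4*91 = -364)
Y(r(6, 6), -35) + H = (23/3 - 1/6*(4 + 6)*(-35)) - 364 = (23/3 - 1/6*10*(-35)) - 364 = (23/3 + 175/3) - 364 = 66 - 364 = -298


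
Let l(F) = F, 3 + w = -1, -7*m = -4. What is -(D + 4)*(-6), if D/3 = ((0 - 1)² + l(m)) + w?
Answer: -138/7 ≈ -19.714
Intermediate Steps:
m = 4/7 (m = -⅐*(-4) = 4/7 ≈ 0.57143)
w = -4 (w = -3 - 1 = -4)
D = -51/7 (D = 3*(((0 - 1)² + 4/7) - 4) = 3*(((-1)² + 4/7) - 4) = 3*((1 + 4/7) - 4) = 3*(11/7 - 4) = 3*(-17/7) = -51/7 ≈ -7.2857)
-(D + 4)*(-6) = -(-51/7 + 4)*(-6) = -(-23)*(-6)/7 = -1*138/7 = -138/7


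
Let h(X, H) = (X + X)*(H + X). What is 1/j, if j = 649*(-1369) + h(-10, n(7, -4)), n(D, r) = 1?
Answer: -1/888301 ≈ -1.1257e-6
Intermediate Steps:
h(X, H) = 2*X*(H + X) (h(X, H) = (2*X)*(H + X) = 2*X*(H + X))
j = -888301 (j = 649*(-1369) + 2*(-10)*(1 - 10) = -888481 + 2*(-10)*(-9) = -888481 + 180 = -888301)
1/j = 1/(-888301) = -1/888301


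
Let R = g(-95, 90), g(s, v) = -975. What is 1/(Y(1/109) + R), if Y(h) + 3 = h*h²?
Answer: -1295029/1266538361 ≈ -0.0010225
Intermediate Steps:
Y(h) = -3 + h³ (Y(h) = -3 + h*h² = -3 + h³)
R = -975
1/(Y(1/109) + R) = 1/((-3 + (1/109)³) - 975) = 1/((-3 + 1/1295029) - 975) = 1/(-3885086/1295029 - 975) = 1/(-1266538361/1295029) = -1295029/1266538361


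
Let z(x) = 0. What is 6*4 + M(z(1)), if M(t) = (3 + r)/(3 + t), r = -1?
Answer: 74/3 ≈ 24.667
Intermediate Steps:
M(t) = 2/(3 + t) (M(t) = (3 - 1)/(3 + t) = 2/(3 + t))
6*4 + M(z(1)) = 6*4 + 2/(3 + 0) = 24 + 2/3 = 24 + 2*(⅓) = 24 + ⅔ = 74/3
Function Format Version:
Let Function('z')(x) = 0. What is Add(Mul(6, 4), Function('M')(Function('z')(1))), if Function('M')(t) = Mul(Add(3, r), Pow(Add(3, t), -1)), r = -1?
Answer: Rational(74, 3) ≈ 24.667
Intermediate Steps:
Function('M')(t) = Mul(2, Pow(Add(3, t), -1)) (Function('M')(t) = Mul(Add(3, -1), Pow(Add(3, t), -1)) = Mul(2, Pow(Add(3, t), -1)))
Add(Mul(6, 4), Function('M')(Function('z')(1))) = Add(Mul(6, 4), Mul(2, Pow(Add(3, 0), -1))) = Add(24, Mul(2, Pow(3, -1))) = Add(24, Mul(2, Rational(1, 3))) = Add(24, Rational(2, 3)) = Rational(74, 3)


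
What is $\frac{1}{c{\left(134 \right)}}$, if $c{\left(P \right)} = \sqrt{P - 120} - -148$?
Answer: $\frac{74}{10945} - \frac{\sqrt{14}}{21890} \approx 0.0065902$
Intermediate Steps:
$c{\left(P \right)} = 148 + \sqrt{-120 + P}$ ($c{\left(P \right)} = \sqrt{-120 + P} + 148 = 148 + \sqrt{-120 + P}$)
$\frac{1}{c{\left(134 \right)}} = \frac{1}{148 + \sqrt{-120 + 134}} = \frac{1}{148 + \sqrt{14}}$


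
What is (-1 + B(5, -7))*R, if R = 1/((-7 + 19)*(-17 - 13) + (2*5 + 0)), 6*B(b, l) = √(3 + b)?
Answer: 1/350 - √2/1050 ≈ 0.0015103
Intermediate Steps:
B(b, l) = √(3 + b)/6
R = -1/350 (R = 1/(12*(-30) + (10 + 0)) = 1/(-360 + 10) = 1/(-350) = -1/350 ≈ -0.0028571)
(-1 + B(5, -7))*R = (-1 + √(3 + 5)/6)*(-1/350) = (-1 + √8/6)*(-1/350) = (-1 + (2*√2)/6)*(-1/350) = (-1 + √2/3)*(-1/350) = 1/350 - √2/1050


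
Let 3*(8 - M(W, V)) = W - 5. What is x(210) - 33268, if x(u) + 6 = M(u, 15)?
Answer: -100003/3 ≈ -33334.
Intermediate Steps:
M(W, V) = 29/3 - W/3 (M(W, V) = 8 - (W - 5)/3 = 8 - (-5 + W)/3 = 8 + (5/3 - W/3) = 29/3 - W/3)
x(u) = 11/3 - u/3 (x(u) = -6 + (29/3 - u/3) = 11/3 - u/3)
x(210) - 33268 = (11/3 - ⅓*210) - 33268 = (11/3 - 70) - 33268 = -199/3 - 33268 = -100003/3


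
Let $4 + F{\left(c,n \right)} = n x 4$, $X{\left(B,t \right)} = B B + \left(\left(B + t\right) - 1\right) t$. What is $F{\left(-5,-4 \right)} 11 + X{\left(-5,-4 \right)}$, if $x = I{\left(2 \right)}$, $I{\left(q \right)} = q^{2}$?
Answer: $-683$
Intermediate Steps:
$X{\left(B,t \right)} = B^{2} + t \left(-1 + B + t\right)$ ($X{\left(B,t \right)} = B^{2} + \left(-1 + B + t\right) t = B^{2} + t \left(-1 + B + t\right)$)
$x = 4$ ($x = 2^{2} = 4$)
$F{\left(c,n \right)} = -4 + 16 n$ ($F{\left(c,n \right)} = -4 + n 4 \cdot 4 = -4 + 4 n 4 = -4 + 16 n$)
$F{\left(-5,-4 \right)} 11 + X{\left(-5,-4 \right)} = \left(-4 + 16 \left(-4\right)\right) 11 + \left(\left(-5\right)^{2} + \left(-4\right)^{2} - -4 - -20\right) = \left(-4 - 64\right) 11 + \left(25 + 16 + 4 + 20\right) = \left(-68\right) 11 + 65 = -748 + 65 = -683$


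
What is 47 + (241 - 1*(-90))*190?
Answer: 62937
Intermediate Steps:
47 + (241 - 1*(-90))*190 = 47 + (241 + 90)*190 = 47 + 331*190 = 47 + 62890 = 62937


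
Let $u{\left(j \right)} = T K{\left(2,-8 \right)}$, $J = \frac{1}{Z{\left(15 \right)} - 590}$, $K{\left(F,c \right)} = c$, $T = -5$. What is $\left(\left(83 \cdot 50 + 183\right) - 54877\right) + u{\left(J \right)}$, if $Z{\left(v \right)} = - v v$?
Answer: $-50504$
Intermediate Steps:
$Z{\left(v \right)} = - v^{2}$
$J = - \frac{1}{815}$ ($J = \frac{1}{- 15^{2} - 590} = \frac{1}{\left(-1\right) 225 - 590} = \frac{1}{-225 - 590} = \frac{1}{-815} = - \frac{1}{815} \approx -0.001227$)
$u{\left(j \right)} = 40$ ($u{\left(j \right)} = \left(-5\right) \left(-8\right) = 40$)
$\left(\left(83 \cdot 50 + 183\right) - 54877\right) + u{\left(J \right)} = \left(\left(83 \cdot 50 + 183\right) - 54877\right) + 40 = \left(\left(4150 + 183\right) - 54877\right) + 40 = \left(4333 - 54877\right) + 40 = -50544 + 40 = -50504$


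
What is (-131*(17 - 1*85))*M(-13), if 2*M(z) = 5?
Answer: 22270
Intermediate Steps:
M(z) = 5/2 (M(z) = (1/2)*5 = 5/2)
(-131*(17 - 1*85))*M(-13) = -131*(17 - 1*85)*(5/2) = -131*(17 - 85)*(5/2) = -131*(-68)*(5/2) = 8908*(5/2) = 22270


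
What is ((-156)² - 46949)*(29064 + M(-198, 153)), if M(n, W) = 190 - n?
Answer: -665998076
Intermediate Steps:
((-156)² - 46949)*(29064 + M(-198, 153)) = ((-156)² - 46949)*(29064 + (190 - 1*(-198))) = (24336 - 46949)*(29064 + (190 + 198)) = -22613*(29064 + 388) = -22613*29452 = -665998076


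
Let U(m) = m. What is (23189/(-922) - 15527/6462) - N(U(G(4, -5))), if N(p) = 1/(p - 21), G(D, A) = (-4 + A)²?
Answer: -821312557/29789820 ≈ -27.570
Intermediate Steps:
N(p) = 1/(-21 + p)
(23189/(-922) - 15527/6462) - N(U(G(4, -5))) = (23189/(-922) - 15527/6462) - 1/(-21 + (-4 - 5)²) = (23189*(-1/922) - 15527*1/6462) - 1/(-21 + (-9)²) = (-23189/922 - 15527/6462) - 1/(-21 + 81) = -41040803/1489491 - 1/60 = -821312557/29789820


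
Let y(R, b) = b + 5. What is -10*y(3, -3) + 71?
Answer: 51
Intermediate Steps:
y(R, b) = 5 + b
-10*y(3, -3) + 71 = -10*(5 - 3) + 71 = -10*2 + 71 = -20 + 71 = 51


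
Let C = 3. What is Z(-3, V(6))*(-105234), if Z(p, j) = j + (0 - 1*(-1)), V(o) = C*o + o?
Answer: -2630850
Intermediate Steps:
V(o) = 4*o (V(o) = 3*o + o = 4*o)
Z(p, j) = 1 + j (Z(p, j) = j + (0 + 1) = j + 1 = 1 + j)
Z(-3, V(6))*(-105234) = (1 + 4*6)*(-105234) = (1 + 24)*(-105234) = 25*(-105234) = -2630850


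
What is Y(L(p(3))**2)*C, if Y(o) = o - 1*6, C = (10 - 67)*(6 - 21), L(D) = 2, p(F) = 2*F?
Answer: -1710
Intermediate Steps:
C = 855 (C = -57*(-15) = 855)
Y(o) = -6 + o (Y(o) = o - 6 = -6 + o)
Y(L(p(3))**2)*C = (-6 + 2**2)*855 = (-6 + 4)*855 = -2*855 = -1710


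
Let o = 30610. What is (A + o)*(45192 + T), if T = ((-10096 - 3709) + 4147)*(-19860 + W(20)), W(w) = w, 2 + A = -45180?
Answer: -2792868237664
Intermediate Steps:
A = -45182 (A = -2 - 45180 = -45182)
T = 191614720 (T = ((-10096 - 3709) + 4147)*(-19860 + 20) = (-13805 + 4147)*(-19840) = -9658*(-19840) = 191614720)
(A + o)*(45192 + T) = (-45182 + 30610)*(45192 + 191614720) = -14572*191659912 = -2792868237664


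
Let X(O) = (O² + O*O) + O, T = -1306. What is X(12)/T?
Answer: -150/653 ≈ -0.22971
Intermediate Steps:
X(O) = O + 2*O² (X(O) = (O² + O²) + O = 2*O² + O = O + 2*O²)
X(12)/T = (12*(1 + 2*12))/(-1306) = (12*(1 + 24))*(-1/1306) = (12*25)*(-1/1306) = 300*(-1/1306) = -150/653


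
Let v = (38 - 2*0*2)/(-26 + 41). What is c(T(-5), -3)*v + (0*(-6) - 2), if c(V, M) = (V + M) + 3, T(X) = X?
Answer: -44/3 ≈ -14.667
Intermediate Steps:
c(V, M) = 3 + M + V (c(V, M) = (M + V) + 3 = 3 + M + V)
v = 38/15 (v = (38 + 0*2)/15 = (38 + 0)*(1/15) = 38*(1/15) = 38/15 ≈ 2.5333)
c(T(-5), -3)*v + (0*(-6) - 2) = (3 - 3 - 5)*(38/15) + (0*(-6) - 2) = -5*38/15 + (0 - 2) = -38/3 - 2 = -44/3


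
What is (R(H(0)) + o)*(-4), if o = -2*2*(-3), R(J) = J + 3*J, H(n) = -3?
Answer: 0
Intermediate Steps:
R(J) = 4*J
o = 12 (o = -4*(-3) = 12)
(R(H(0)) + o)*(-4) = (4*(-3) + 12)*(-4) = (-12 + 12)*(-4) = 0*(-4) = 0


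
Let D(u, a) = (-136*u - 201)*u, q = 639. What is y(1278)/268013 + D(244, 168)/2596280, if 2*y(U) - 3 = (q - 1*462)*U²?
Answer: 9327443117968/17395919791 ≈ 536.19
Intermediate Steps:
D(u, a) = u*(-201 - 136*u) (D(u, a) = (-201 - 136*u)*u = u*(-201 - 136*u))
y(U) = 3/2 + 177*U²/2 (y(U) = 3/2 + ((639 - 1*462)*U²)/2 = 3/2 + ((639 - 462)*U²)/2 = 3/2 + (177*U²)/2 = 3/2 + 177*U²/2)
y(1278)/268013 + D(244, 168)/2596280 = (3/2 + (177/2)*1278²)/268013 - 1*244*(201 + 136*244)/2596280 = (3/2 + (177/2)*1633284)*(1/268013) - 1*244*(201 + 33184)*(1/2596280) = (3/2 + 144545634)*(1/268013) - 1*244*33385*(1/2596280) = (289091271/2)*(1/268013) - 8145940*1/2596280 = 289091271/536026 - 407297/129814 = 9327443117968/17395919791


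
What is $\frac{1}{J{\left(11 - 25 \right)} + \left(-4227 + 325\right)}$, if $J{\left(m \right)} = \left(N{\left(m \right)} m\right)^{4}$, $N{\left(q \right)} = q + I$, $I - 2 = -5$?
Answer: $\frac{1}{3208538834} \approx 3.1167 \cdot 10^{-10}$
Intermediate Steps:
$I = -3$ ($I = 2 - 5 = -3$)
$N{\left(q \right)} = -3 + q$ ($N{\left(q \right)} = q - 3 = -3 + q$)
$J{\left(m \right)} = m^{4} \left(-3 + m\right)^{4}$ ($J{\left(m \right)} = \left(\left(-3 + m\right) m\right)^{4} = \left(m \left(-3 + m\right)\right)^{4} = m^{4} \left(-3 + m\right)^{4}$)
$\frac{1}{J{\left(11 - 25 \right)} + \left(-4227 + 325\right)} = \frac{1}{\left(11 - 25\right)^{4} \left(-3 + \left(11 - 25\right)\right)^{4} + \left(-4227 + 325\right)} = \frac{1}{\left(11 - 25\right)^{4} \left(-3 + \left(11 - 25\right)\right)^{4} - 3902} = \frac{1}{\left(-14\right)^{4} \left(-3 - 14\right)^{4} - 3902} = \frac{1}{38416 \left(-17\right)^{4} - 3902} = \frac{1}{38416 \cdot 83521 - 3902} = \frac{1}{3208542736 - 3902} = \frac{1}{3208538834}$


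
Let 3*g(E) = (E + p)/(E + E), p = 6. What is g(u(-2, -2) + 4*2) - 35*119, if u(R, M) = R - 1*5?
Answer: -24983/6 ≈ -4163.8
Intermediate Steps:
u(R, M) = -5 + R (u(R, M) = R - 5 = -5 + R)
g(E) = (6 + E)/(6*E) (g(E) = ((E + 6)/(E + E))/3 = ((6 + E)/((2*E)))/3 = ((6 + E)*(1/(2*E)))/3 = ((6 + E)/(2*E))/3 = (6 + E)/(6*E))
g(u(-2, -2) + 4*2) - 35*119 = (6 + ((-5 - 2) + 4*2))/(6*((-5 - 2) + 4*2)) - 35*119 = (6 + (-7 + 8))/(6*(-7 + 8)) - 4165 = (1/6)*(6 + 1)/1 - 4165 = (1/6)*1*7 - 4165 = 7/6 - 4165 = -24983/6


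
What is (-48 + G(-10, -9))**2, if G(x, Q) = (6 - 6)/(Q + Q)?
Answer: 2304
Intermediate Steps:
G(x, Q) = 0 (G(x, Q) = 0/((2*Q)) = 0*(1/(2*Q)) = 0)
(-48 + G(-10, -9))**2 = (-48 + 0)**2 = (-48)**2 = 2304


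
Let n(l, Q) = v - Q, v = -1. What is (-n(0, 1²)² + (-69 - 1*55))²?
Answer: 16384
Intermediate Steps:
n(l, Q) = -1 - Q
(-n(0, 1²)² + (-69 - 1*55))² = (-(-1 - 1*1²)² + (-69 - 1*55))² = (-(-1 - 1*1)² + (-69 - 55))² = (-(-1 - 1)² - 124)² = (-1*(-2)² - 124)² = (-1*4 - 124)² = (-4 - 124)² = (-128)² = 16384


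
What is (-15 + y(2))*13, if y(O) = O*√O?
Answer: -195 + 26*√2 ≈ -158.23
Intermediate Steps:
y(O) = O^(3/2)
(-15 + y(2))*13 = (-15 + 2^(3/2))*13 = (-15 + 2*√2)*13 = -195 + 26*√2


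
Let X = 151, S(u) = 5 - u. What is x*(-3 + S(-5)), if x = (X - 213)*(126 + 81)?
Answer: -89838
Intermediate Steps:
x = -12834 (x = (151 - 213)*(126 + 81) = -62*207 = -12834)
x*(-3 + S(-5)) = -12834*(-3 + (5 - 1*(-5))) = -12834*(-3 + (5 + 5)) = -12834*(-3 + 10) = -12834*7 = -89838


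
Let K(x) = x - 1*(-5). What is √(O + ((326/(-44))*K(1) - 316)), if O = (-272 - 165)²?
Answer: 3*√2562626/11 ≈ 436.59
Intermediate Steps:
K(x) = 5 + x (K(x) = x + 5 = 5 + x)
O = 190969 (O = (-437)² = 190969)
√(O + ((326/(-44))*K(1) - 316)) = √(190969 + ((326/(-44))*(5 + 1) - 316)) = √(190969 + ((326*(-1/44))*6 - 316)) = √(190969 + (-163/22*6 - 316)) = √(190969 + (-489/11 - 316)) = √(190969 - 3965/11) = √(2096694/11) = 3*√2562626/11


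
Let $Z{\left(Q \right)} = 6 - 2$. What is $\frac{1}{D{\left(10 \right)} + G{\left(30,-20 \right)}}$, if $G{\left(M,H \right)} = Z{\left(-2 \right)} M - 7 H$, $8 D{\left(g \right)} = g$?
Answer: $\frac{4}{1045} \approx 0.0038278$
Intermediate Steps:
$D{\left(g \right)} = \frac{g}{8}$
$Z{\left(Q \right)} = 4$
$G{\left(M,H \right)} = - 7 H + 4 M$ ($G{\left(M,H \right)} = 4 M - 7 H = - 7 H + 4 M$)
$\frac{1}{D{\left(10 \right)} + G{\left(30,-20 \right)}} = \frac{1}{\frac{1}{8} \cdot 10 + \left(\left(-7\right) \left(-20\right) + 4 \cdot 30\right)} = \frac{1}{\frac{5}{4} + \left(140 + 120\right)} = \frac{1}{\frac{5}{4} + 260} = \frac{1}{\frac{1045}{4}} = \frac{4}{1045}$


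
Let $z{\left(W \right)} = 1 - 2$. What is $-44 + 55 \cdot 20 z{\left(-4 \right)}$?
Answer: $-1144$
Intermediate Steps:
$z{\left(W \right)} = -1$
$-44 + 55 \cdot 20 z{\left(-4 \right)} = -44 + 55 \cdot 20 \left(-1\right) = -44 + 55 \left(-20\right) = -44 - 1100 = -1144$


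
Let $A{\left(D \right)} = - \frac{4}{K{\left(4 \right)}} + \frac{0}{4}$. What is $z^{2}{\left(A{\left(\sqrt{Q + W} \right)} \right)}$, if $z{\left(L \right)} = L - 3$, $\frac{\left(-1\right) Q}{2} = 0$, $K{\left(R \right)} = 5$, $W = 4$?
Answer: $\frac{361}{25} \approx 14.44$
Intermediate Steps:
$Q = 0$ ($Q = \left(-2\right) 0 = 0$)
$A{\left(D \right)} = - \frac{4}{5}$ ($A{\left(D \right)} = - \frac{4}{5} + \frac{0}{4} = \left(-4\right) \frac{1}{5} + 0 \cdot \frac{1}{4} = - \frac{4}{5} + 0 = - \frac{4}{5}$)
$z{\left(L \right)} = -3 + L$ ($z{\left(L \right)} = L - 3 = -3 + L$)
$z^{2}{\left(A{\left(\sqrt{Q + W} \right)} \right)} = \left(-3 - \frac{4}{5}\right)^{2} = \left(- \frac{19}{5}\right)^{2} = \frac{361}{25}$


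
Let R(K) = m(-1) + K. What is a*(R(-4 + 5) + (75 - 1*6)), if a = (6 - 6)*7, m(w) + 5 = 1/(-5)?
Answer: 0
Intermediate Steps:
m(w) = -26/5 (m(w) = -5 + 1/(-5) = -5 - ⅕ = -26/5)
a = 0 (a = 0*7 = 0)
R(K) = -26/5 + K
a*(R(-4 + 5) + (75 - 1*6)) = 0*((-26/5 + (-4 + 5)) + (75 - 1*6)) = 0*((-26/5 + 1) + (75 - 6)) = 0*(-21/5 + 69) = 0*(324/5) = 0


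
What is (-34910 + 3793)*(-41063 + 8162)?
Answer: 1023780417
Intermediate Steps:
(-34910 + 3793)*(-41063 + 8162) = -31117*(-32901) = 1023780417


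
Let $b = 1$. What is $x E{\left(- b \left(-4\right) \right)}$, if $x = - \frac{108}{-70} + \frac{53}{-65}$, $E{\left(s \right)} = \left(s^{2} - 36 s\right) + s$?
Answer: $- \frac{41044}{455} \approx -90.207$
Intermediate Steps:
$E{\left(s \right)} = s^{2} - 35 s$
$x = \frac{331}{455}$ ($x = \left(-108\right) \left(- \frac{1}{70}\right) + 53 \left(- \frac{1}{65}\right) = \frac{54}{35} - \frac{53}{65} = \frac{331}{455} \approx 0.72747$)
$x E{\left(- b \left(-4\right) \right)} = \frac{331 - 1 \left(-4\right) \left(-35 - 1 \left(-4\right)\right)}{455} = \frac{331 \left(-1\right) \left(-4\right) \left(-35 - -4\right)}{455} = \frac{331 \cdot 4 \left(-35 + 4\right)}{455} = \frac{331 \cdot 4 \left(-31\right)}{455} = \frac{331}{455} \left(-124\right) = - \frac{41044}{455}$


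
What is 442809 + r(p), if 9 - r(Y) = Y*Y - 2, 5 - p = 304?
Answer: 353419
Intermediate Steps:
p = -299 (p = 5 - 1*304 = 5 - 304 = -299)
r(Y) = 11 - Y² (r(Y) = 9 - (Y*Y - 2) = 9 - (Y² - 2) = 9 - (-2 + Y²) = 9 + (2 - Y²) = 11 - Y²)
442809 + r(p) = 442809 + (11 - 1*(-299)²) = 442809 + (11 - 1*89401) = 442809 + (11 - 89401) = 442809 - 89390 = 353419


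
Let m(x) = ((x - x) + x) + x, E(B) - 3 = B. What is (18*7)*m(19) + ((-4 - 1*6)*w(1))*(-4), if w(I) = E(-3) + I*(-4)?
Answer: 4628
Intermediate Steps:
E(B) = 3 + B
w(I) = -4*I (w(I) = (3 - 3) + I*(-4) = 0 - 4*I = -4*I)
m(x) = 2*x (m(x) = (0 + x) + x = x + x = 2*x)
(18*7)*m(19) + ((-4 - 1*6)*w(1))*(-4) = (18*7)*(2*19) + ((-4 - 1*6)*(-4*1))*(-4) = 126*38 + ((-4 - 6)*(-4))*(-4) = 4788 - 10*(-4)*(-4) = 4788 + 40*(-4) = 4788 - 160 = 4628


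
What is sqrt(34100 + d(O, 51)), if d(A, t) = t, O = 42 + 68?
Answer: sqrt(34151) ≈ 184.80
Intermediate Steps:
O = 110
sqrt(34100 + d(O, 51)) = sqrt(34100 + 51) = sqrt(34151)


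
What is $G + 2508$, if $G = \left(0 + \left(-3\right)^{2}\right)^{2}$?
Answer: $2589$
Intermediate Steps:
$G = 81$ ($G = \left(0 + 9\right)^{2} = 9^{2} = 81$)
$G + 2508 = 81 + 2508 = 2589$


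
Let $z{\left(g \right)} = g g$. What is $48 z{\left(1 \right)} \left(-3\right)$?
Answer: $-144$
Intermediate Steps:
$z{\left(g \right)} = g^{2}$
$48 z{\left(1 \right)} \left(-3\right) = 48 \cdot 1^{2} \left(-3\right) = 48 \cdot 1 \left(-3\right) = 48 \left(-3\right) = -144$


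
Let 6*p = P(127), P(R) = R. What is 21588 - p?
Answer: 129401/6 ≈ 21567.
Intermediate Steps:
p = 127/6 (p = (1/6)*127 = 127/6 ≈ 21.167)
21588 - p = 21588 - 1*127/6 = 21588 - 127/6 = 129401/6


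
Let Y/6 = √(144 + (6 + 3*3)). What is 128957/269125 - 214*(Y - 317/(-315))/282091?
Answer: 2288137992131/4782817643625 - 1284*√159/282091 ≈ 0.42101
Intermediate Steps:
Y = 6*√159 (Y = 6*√(144 + (6 + 3*3)) = 6*√(144 + (6 + 9)) = 6*√(144 + 15) = 6*√159 ≈ 75.657)
128957/269125 - 214*(Y - 317/(-315))/282091 = 128957/269125 - 214*(6*√159 - 317/(-315))/282091 = 128957*(1/269125) - 214*(6*√159 - 317*(-1/315))*(1/282091) = 128957/269125 - 214*(6*√159 + 317/315)*(1/282091) = 128957/269125 - 214*(317/315 + 6*√159)*(1/282091) = 128957/269125 + (-67838/315 - 1284*√159)*(1/282091) = 128957/269125 + (-67838/88858665 - 1284*√159/282091) = 2288137992131/4782817643625 - 1284*√159/282091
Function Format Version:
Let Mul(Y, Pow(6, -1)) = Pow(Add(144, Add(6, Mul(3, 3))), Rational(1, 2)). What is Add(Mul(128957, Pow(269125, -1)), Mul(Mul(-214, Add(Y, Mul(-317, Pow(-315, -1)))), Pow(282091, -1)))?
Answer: Add(Rational(2288137992131, 4782817643625), Mul(Rational(-1284, 282091), Pow(159, Rational(1, 2)))) ≈ 0.42101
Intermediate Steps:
Y = Mul(6, Pow(159, Rational(1, 2))) (Y = Mul(6, Pow(Add(144, Add(6, Mul(3, 3))), Rational(1, 2))) = Mul(6, Pow(Add(144, Add(6, 9)), Rational(1, 2))) = Mul(6, Pow(Add(144, 15), Rational(1, 2))) = Mul(6, Pow(159, Rational(1, 2))) ≈ 75.657)
Add(Mul(128957, Pow(269125, -1)), Mul(Mul(-214, Add(Y, Mul(-317, Pow(-315, -1)))), Pow(282091, -1))) = Add(Mul(128957, Pow(269125, -1)), Mul(Mul(-214, Add(Mul(6, Pow(159, Rational(1, 2))), Mul(-317, Pow(-315, -1)))), Pow(282091, -1))) = Add(Mul(128957, Rational(1, 269125)), Mul(Mul(-214, Add(Mul(6, Pow(159, Rational(1, 2))), Mul(-317, Rational(-1, 315)))), Rational(1, 282091))) = Add(Rational(128957, 269125), Mul(Mul(-214, Add(Mul(6, Pow(159, Rational(1, 2))), Rational(317, 315))), Rational(1, 282091))) = Add(Rational(128957, 269125), Mul(Mul(-214, Add(Rational(317, 315), Mul(6, Pow(159, Rational(1, 2))))), Rational(1, 282091))) = Add(Rational(128957, 269125), Mul(Add(Rational(-67838, 315), Mul(-1284, Pow(159, Rational(1, 2)))), Rational(1, 282091))) = Add(Rational(128957, 269125), Add(Rational(-67838, 88858665), Mul(Rational(-1284, 282091), Pow(159, Rational(1, 2))))) = Add(Rational(2288137992131, 4782817643625), Mul(Rational(-1284, 282091), Pow(159, Rational(1, 2))))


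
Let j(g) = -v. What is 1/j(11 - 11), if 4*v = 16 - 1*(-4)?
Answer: -1/5 ≈ -0.20000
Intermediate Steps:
v = 5 (v = (16 - 1*(-4))/4 = (16 + 4)/4 = (1/4)*20 = 5)
j(g) = -5 (j(g) = -1*5 = -5)
1/j(11 - 11) = 1/(-5) = -1/5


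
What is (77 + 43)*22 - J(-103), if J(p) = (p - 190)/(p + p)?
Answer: 543547/206 ≈ 2638.6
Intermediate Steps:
J(p) = (-190 + p)/(2*p) (J(p) = (-190 + p)/((2*p)) = (-190 + p)*(1/(2*p)) = (-190 + p)/(2*p))
(77 + 43)*22 - J(-103) = (77 + 43)*22 - (-190 - 103)/(2*(-103)) = 120*22 - (-1)*(-293)/(2*103) = 2640 - 1*293/206 = 2640 - 293/206 = 543547/206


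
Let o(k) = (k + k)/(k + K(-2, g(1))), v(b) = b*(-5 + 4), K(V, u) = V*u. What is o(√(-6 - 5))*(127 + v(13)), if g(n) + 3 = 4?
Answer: 228*√11/(√11 + 2*I) ≈ 167.2 - 100.83*I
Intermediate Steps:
g(n) = 1 (g(n) = -3 + 4 = 1)
v(b) = -b (v(b) = b*(-1) = -b)
o(k) = 2*k/(-2 + k) (o(k) = (k + k)/(k - 2*1) = (2*k)/(k - 2) = (2*k)/(-2 + k) = 2*k/(-2 + k))
o(√(-6 - 5))*(127 + v(13)) = (2*√(-6 - 5)/(-2 + √(-6 - 5)))*(127 - 1*13) = (2*√(-11)/(-2 + √(-11)))*(127 - 13) = (2*(I*√11)/(-2 + I*√11))*114 = (2*I*√11/(-2 + I*√11))*114 = 228*I*√11/(-2 + I*√11)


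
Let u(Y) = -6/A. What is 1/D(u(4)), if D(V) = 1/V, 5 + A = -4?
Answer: ⅔ ≈ 0.66667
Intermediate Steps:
A = -9 (A = -5 - 4 = -9)
u(Y) = ⅔ (u(Y) = -6/(-9) = -6*(-⅑) = ⅔)
1/D(u(4)) = 1/(1/(⅔)) = 1/(3/2) = ⅔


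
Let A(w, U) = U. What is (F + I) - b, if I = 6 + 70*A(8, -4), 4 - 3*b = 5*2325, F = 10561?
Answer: 42482/3 ≈ 14161.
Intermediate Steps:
b = -11621/3 (b = 4/3 - 5*2325/3 = 4/3 - ⅓*11625 = 4/3 - 3875 = -11621/3 ≈ -3873.7)
I = -274 (I = 6 + 70*(-4) = 6 - 280 = -274)
(F + I) - b = (10561 - 274) - 1*(-11621/3) = 10287 + 11621/3 = 42482/3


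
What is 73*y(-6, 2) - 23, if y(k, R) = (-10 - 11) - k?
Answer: -1118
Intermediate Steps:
y(k, R) = -21 - k
73*y(-6, 2) - 23 = 73*(-21 - 1*(-6)) - 23 = 73*(-21 + 6) - 23 = 73*(-15) - 23 = -1095 - 23 = -1118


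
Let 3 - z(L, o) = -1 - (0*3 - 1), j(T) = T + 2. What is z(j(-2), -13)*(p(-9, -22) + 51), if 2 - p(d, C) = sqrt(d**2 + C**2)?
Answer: 159 - 3*sqrt(565) ≈ 87.691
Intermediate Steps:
j(T) = 2 + T
z(L, o) = 3 (z(L, o) = 3 - (-1 - (0*3 - 1)) = 3 - (-1 - (0 - 1)) = 3 - (-1 - 1*(-1)) = 3 - (-1 + 1) = 3 - 1*0 = 3 + 0 = 3)
p(d, C) = 2 - sqrt(C**2 + d**2) (p(d, C) = 2 - sqrt(d**2 + C**2) = 2 - sqrt(C**2 + d**2))
z(j(-2), -13)*(p(-9, -22) + 51) = 3*((2 - sqrt((-22)**2 + (-9)**2)) + 51) = 3*((2 - sqrt(484 + 81)) + 51) = 3*((2 - sqrt(565)) + 51) = 3*(53 - sqrt(565)) = 159 - 3*sqrt(565)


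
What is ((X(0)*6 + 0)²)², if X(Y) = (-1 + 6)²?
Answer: 506250000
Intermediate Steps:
X(Y) = 25 (X(Y) = 5² = 25)
((X(0)*6 + 0)²)² = ((25*6 + 0)²)² = ((150 + 0)²)² = (150²)² = 22500² = 506250000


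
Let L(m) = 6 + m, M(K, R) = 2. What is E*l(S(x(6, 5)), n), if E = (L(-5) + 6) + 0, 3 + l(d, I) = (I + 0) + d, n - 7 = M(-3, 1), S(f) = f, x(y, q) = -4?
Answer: 14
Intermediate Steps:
n = 9 (n = 7 + 2 = 9)
l(d, I) = -3 + I + d (l(d, I) = -3 + ((I + 0) + d) = -3 + (I + d) = -3 + I + d)
E = 7 (E = ((6 - 5) + 6) + 0 = (1 + 6) + 0 = 7 + 0 = 7)
E*l(S(x(6, 5)), n) = 7*(-3 + 9 - 4) = 7*2 = 14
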